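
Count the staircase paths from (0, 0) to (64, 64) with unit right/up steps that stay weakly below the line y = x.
C_64 = 368479169875816659479009042713546950

These NE paths below the diagonal are counted by the Catalan number C_n = (1/(n + 1)) · C(2n, n). For n = 64: C_64 = (1/65) · C(128, 64) = 23951146041928082866135587776380551750/65 = 368479169875816659479009042713546950.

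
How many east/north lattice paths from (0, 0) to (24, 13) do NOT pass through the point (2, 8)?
Number of paths = 3558834450

Total paths from (0, 0) to (24, 13): C(37, 24) = 3562467300. Paths through (2, 8): (paths (0, 0) → (2, 8)) × (paths (2, 8) → (24, 13)) = C(10, 2) · C(27, 22) = 45 · 80730 = 3632850. Avoidance count = 3562467300 − 3632850 = 3558834450.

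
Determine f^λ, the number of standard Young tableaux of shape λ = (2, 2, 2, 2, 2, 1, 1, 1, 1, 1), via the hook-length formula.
# SYT of shape (2, 2, 2, 2, 2, 1, 1, 1, 1, 1) = 1638

Hook-length formula: f^λ = n! / Π hook(c), product over all cells c of the Young diagram. For λ = (2, 2, 2, 2, 2, 1, 1, 1, 1, 1), n = 15 boxes. Hook lengths by row (left-to-right, top-to-bottom): [11, 5]; [10, 4]; [9, 3]; [8, 2]; [7, 1]; [5]; [4]; [3]; [2]; [1]. Product of hooks = 798336000. So f^λ = 15! / 798336000 = 1307674368000 / 798336000 = 1638.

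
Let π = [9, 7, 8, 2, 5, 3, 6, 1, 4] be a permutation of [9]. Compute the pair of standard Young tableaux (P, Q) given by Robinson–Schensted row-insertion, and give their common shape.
P = [1, 3, 4] / [2, 6] / [5, 8] / [7] / [9];  Q = [1, 3, 7] / [2, 5] / [4, 9] / [6] / [8];  common shape = (3, 2, 2, 1, 1)

Row-insert the values π_1, π_2, … into P one at a time, bumping the leftmost entry strictly greater than the inserted value down to the next row. The recording tableau Q records, in position (i, j), the step at which that cell was added to P.
  Insert 9 (step 1): P = [9];  Q = [1]
  Insert 7 (step 2): P = [7] / [9];  Q = [1] / [2]
  Insert 8 (step 3): P = [7, 8] / [9];  Q = [1, 3] / [2]
  Insert 2 (step 4): P = [2, 8] / [7] / [9];  Q = [1, 3] / [2] / [4]
  Insert 5 (step 5): P = [2, 5] / [7, 8] / [9];  Q = [1, 3] / [2, 5] / [4]
  Insert 3 (step 6): P = [2, 3] / [5, 8] / [7] / [9];  Q = [1, 3] / [2, 5] / [4] / [6]
  Insert 6 (step 7): P = [2, 3, 6] / [5, 8] / [7] / [9];  Q = [1, 3, 7] / [2, 5] / [4] / [6]
  Insert 1 (step 8): P = [1, 3, 6] / [2, 8] / [5] / [7] / [9];  Q = [1, 3, 7] / [2, 5] / [4] / [6] / [8]
  Insert 4 (step 9): P = [1, 3, 4] / [2, 6] / [5, 8] / [7] / [9];  Q = [1, 3, 7] / [2, 5] / [4, 9] / [6] / [8]
Final shape: (3, 2, 2, 1, 1).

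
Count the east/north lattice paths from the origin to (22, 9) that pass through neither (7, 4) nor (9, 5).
Number of paths = 12635195

Inclusion–exclusion. Total paths: C(31, 22) = 20160075. Through P₁: C(11, 7)·C(20, 15) = 5116320. Through P₂: C(14, 9)·C(17, 13) = 4764760. Since P₁ is strictly southwest of P₂, a monotone path through both must visit P₁ then P₂; paths through both = C(11, 7)·C(3, 2)·C(17, 13) = 2356200. Avoid both = 20160075 − 5116320 − 4764760 + 2356200 = 12635195.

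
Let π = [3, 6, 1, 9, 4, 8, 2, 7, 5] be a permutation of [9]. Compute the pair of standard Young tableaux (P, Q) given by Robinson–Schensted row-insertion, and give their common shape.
P = [1, 2, 5] / [3, 4, 7] / [6, 8] / [9];  Q = [1, 2, 4] / [3, 5, 6] / [7, 8] / [9];  common shape = (3, 3, 2, 1)

Row-insert the values π_1, π_2, … into P one at a time, bumping the leftmost entry strictly greater than the inserted value down to the next row. The recording tableau Q records, in position (i, j), the step at which that cell was added to P.
  Insert 3 (step 1): P = [3];  Q = [1]
  Insert 6 (step 2): P = [3, 6];  Q = [1, 2]
  Insert 1 (step 3): P = [1, 6] / [3];  Q = [1, 2] / [3]
  Insert 9 (step 4): P = [1, 6, 9] / [3];  Q = [1, 2, 4] / [3]
  Insert 4 (step 5): P = [1, 4, 9] / [3, 6];  Q = [1, 2, 4] / [3, 5]
  Insert 8 (step 6): P = [1, 4, 8] / [3, 6, 9];  Q = [1, 2, 4] / [3, 5, 6]
  Insert 2 (step 7): P = [1, 2, 8] / [3, 4, 9] / [6];  Q = [1, 2, 4] / [3, 5, 6] / [7]
  Insert 7 (step 8): P = [1, 2, 7] / [3, 4, 8] / [6, 9];  Q = [1, 2, 4] / [3, 5, 6] / [7, 8]
  Insert 5 (step 9): P = [1, 2, 5] / [3, 4, 7] / [6, 8] / [9];  Q = [1, 2, 4] / [3, 5, 6] / [7, 8] / [9]
Final shape: (3, 3, 2, 1).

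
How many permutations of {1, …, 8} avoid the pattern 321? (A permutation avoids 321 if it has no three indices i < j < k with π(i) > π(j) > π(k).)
C_8 = 1430

These 321-avoiding permutations are counted by the Catalan number C_n = (1/(n + 1)) · C(2n, n). For n = 8: C_8 = (1/9) · C(16, 8) = 12870/9 = 1430.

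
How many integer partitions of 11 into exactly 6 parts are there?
p(11, 6 parts) = 7

Partitions of n into exactly k parts ↔ partitions of n − k into at most k parts (subtract 1 from each part). For n = 11, k = 6, the partitions are: 6+1+1+1+1+1, 5+2+1+1+1+1, 4+3+1+1+1+1, 4+2+2+1+1+1, 3+3+2+1+1+1, 3+2+2+2+1+1, 2+2+2+2+2+1. Count = 7.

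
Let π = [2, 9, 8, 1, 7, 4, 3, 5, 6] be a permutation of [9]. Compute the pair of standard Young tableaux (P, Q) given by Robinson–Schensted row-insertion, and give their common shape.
P = [1, 3, 5, 6] / [2, 4] / [7] / [8] / [9];  Q = [1, 2, 8, 9] / [3, 5] / [4] / [6] / [7];  common shape = (4, 2, 1, 1, 1)

Row-insert the values π_1, π_2, … into P one at a time, bumping the leftmost entry strictly greater than the inserted value down to the next row. The recording tableau Q records, in position (i, j), the step at which that cell was added to P.
  Insert 2 (step 1): P = [2];  Q = [1]
  Insert 9 (step 2): P = [2, 9];  Q = [1, 2]
  Insert 8 (step 3): P = [2, 8] / [9];  Q = [1, 2] / [3]
  Insert 1 (step 4): P = [1, 8] / [2] / [9];  Q = [1, 2] / [3] / [4]
  Insert 7 (step 5): P = [1, 7] / [2, 8] / [9];  Q = [1, 2] / [3, 5] / [4]
  Insert 4 (step 6): P = [1, 4] / [2, 7] / [8] / [9];  Q = [1, 2] / [3, 5] / [4] / [6]
  Insert 3 (step 7): P = [1, 3] / [2, 4] / [7] / [8] / [9];  Q = [1, 2] / [3, 5] / [4] / [6] / [7]
  Insert 5 (step 8): P = [1, 3, 5] / [2, 4] / [7] / [8] / [9];  Q = [1, 2, 8] / [3, 5] / [4] / [6] / [7]
  Insert 6 (step 9): P = [1, 3, 5, 6] / [2, 4] / [7] / [8] / [9];  Q = [1, 2, 8, 9] / [3, 5] / [4] / [6] / [7]
Final shape: (4, 2, 1, 1, 1).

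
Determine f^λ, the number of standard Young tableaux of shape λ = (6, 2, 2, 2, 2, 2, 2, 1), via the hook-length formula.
# SYT of shape (6, 2, 2, 2, 2, 2, 2, 1) = 2441880

Hook-length formula: f^λ = n! / Π hook(c), product over all cells c of the Young diagram. For λ = (6, 2, 2, 2, 2, 2, 2, 1), n = 19 boxes. Hook lengths by row (left-to-right, top-to-bottom): [13, 11, 4, 3, 2, 1]; [8, 6]; [7, 5]; [6, 4]; [5, 3]; [4, 2]; [3, 1]; [1]. Product of hooks = 49816166400. So f^λ = 19! / 49816166400 = 121645100408832000 / 49816166400 = 2441880.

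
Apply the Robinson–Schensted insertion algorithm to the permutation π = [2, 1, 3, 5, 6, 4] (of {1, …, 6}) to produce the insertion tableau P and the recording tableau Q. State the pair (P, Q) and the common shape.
P = [1, 3, 4, 6] / [2, 5];  Q = [1, 3, 4, 5] / [2, 6];  common shape = (4, 2)

Row-insert the values π_1, π_2, … into P one at a time, bumping the leftmost entry strictly greater than the inserted value down to the next row. The recording tableau Q records, in position (i, j), the step at which that cell was added to P.
  Insert 2 (step 1): P = [2];  Q = [1]
  Insert 1 (step 2): P = [1] / [2];  Q = [1] / [2]
  Insert 3 (step 3): P = [1, 3] / [2];  Q = [1, 3] / [2]
  Insert 5 (step 4): P = [1, 3, 5] / [2];  Q = [1, 3, 4] / [2]
  Insert 6 (step 5): P = [1, 3, 5, 6] / [2];  Q = [1, 3, 4, 5] / [2]
  Insert 4 (step 6): P = [1, 3, 4, 6] / [2, 5];  Q = [1, 3, 4, 5] / [2, 6]
Final shape: (4, 2).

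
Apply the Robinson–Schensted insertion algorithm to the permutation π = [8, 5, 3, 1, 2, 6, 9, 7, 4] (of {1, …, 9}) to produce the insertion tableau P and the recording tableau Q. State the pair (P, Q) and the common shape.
P = [1, 2, 4, 7] / [3, 6] / [5, 9] / [8];  Q = [1, 5, 6, 7] / [2, 8] / [3, 9] / [4];  common shape = (4, 2, 2, 1)

Row-insert the values π_1, π_2, … into P one at a time, bumping the leftmost entry strictly greater than the inserted value down to the next row. The recording tableau Q records, in position (i, j), the step at which that cell was added to P.
  Insert 8 (step 1): P = [8];  Q = [1]
  Insert 5 (step 2): P = [5] / [8];  Q = [1] / [2]
  Insert 3 (step 3): P = [3] / [5] / [8];  Q = [1] / [2] / [3]
  Insert 1 (step 4): P = [1] / [3] / [5] / [8];  Q = [1] / [2] / [3] / [4]
  Insert 2 (step 5): P = [1, 2] / [3] / [5] / [8];  Q = [1, 5] / [2] / [3] / [4]
  Insert 6 (step 6): P = [1, 2, 6] / [3] / [5] / [8];  Q = [1, 5, 6] / [2] / [3] / [4]
  Insert 9 (step 7): P = [1, 2, 6, 9] / [3] / [5] / [8];  Q = [1, 5, 6, 7] / [2] / [3] / [4]
  Insert 7 (step 8): P = [1, 2, 6, 7] / [3, 9] / [5] / [8];  Q = [1, 5, 6, 7] / [2, 8] / [3] / [4]
  Insert 4 (step 9): P = [1, 2, 4, 7] / [3, 6] / [5, 9] / [8];  Q = [1, 5, 6, 7] / [2, 8] / [3, 9] / [4]
Final shape: (4, 2, 2, 1).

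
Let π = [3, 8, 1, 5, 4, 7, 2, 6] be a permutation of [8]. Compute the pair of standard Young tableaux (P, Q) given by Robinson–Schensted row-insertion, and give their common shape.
P = [1, 2, 6] / [3, 4, 7] / [5] / [8];  Q = [1, 2, 6] / [3, 4, 8] / [5] / [7];  common shape = (3, 3, 1, 1)

Row-insert the values π_1, π_2, … into P one at a time, bumping the leftmost entry strictly greater than the inserted value down to the next row. The recording tableau Q records, in position (i, j), the step at which that cell was added to P.
  Insert 3 (step 1): P = [3];  Q = [1]
  Insert 8 (step 2): P = [3, 8];  Q = [1, 2]
  Insert 1 (step 3): P = [1, 8] / [3];  Q = [1, 2] / [3]
  Insert 5 (step 4): P = [1, 5] / [3, 8];  Q = [1, 2] / [3, 4]
  Insert 4 (step 5): P = [1, 4] / [3, 5] / [8];  Q = [1, 2] / [3, 4] / [5]
  Insert 7 (step 6): P = [1, 4, 7] / [3, 5] / [8];  Q = [1, 2, 6] / [3, 4] / [5]
  Insert 2 (step 7): P = [1, 2, 7] / [3, 4] / [5] / [8];  Q = [1, 2, 6] / [3, 4] / [5] / [7]
  Insert 6 (step 8): P = [1, 2, 6] / [3, 4, 7] / [5] / [8];  Q = [1, 2, 6] / [3, 4, 8] / [5] / [7]
Final shape: (3, 3, 1, 1).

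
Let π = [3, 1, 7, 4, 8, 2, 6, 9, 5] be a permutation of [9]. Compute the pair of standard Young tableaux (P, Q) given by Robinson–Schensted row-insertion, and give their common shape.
P = [1, 2, 5, 9] / [3, 4, 6] / [7, 8];  Q = [1, 3, 5, 8] / [2, 4, 7] / [6, 9];  common shape = (4, 3, 2)

Row-insert the values π_1, π_2, … into P one at a time, bumping the leftmost entry strictly greater than the inserted value down to the next row. The recording tableau Q records, in position (i, j), the step at which that cell was added to P.
  Insert 3 (step 1): P = [3];  Q = [1]
  Insert 1 (step 2): P = [1] / [3];  Q = [1] / [2]
  Insert 7 (step 3): P = [1, 7] / [3];  Q = [1, 3] / [2]
  Insert 4 (step 4): P = [1, 4] / [3, 7];  Q = [1, 3] / [2, 4]
  Insert 8 (step 5): P = [1, 4, 8] / [3, 7];  Q = [1, 3, 5] / [2, 4]
  Insert 2 (step 6): P = [1, 2, 8] / [3, 4] / [7];  Q = [1, 3, 5] / [2, 4] / [6]
  Insert 6 (step 7): P = [1, 2, 6] / [3, 4, 8] / [7];  Q = [1, 3, 5] / [2, 4, 7] / [6]
  Insert 9 (step 8): P = [1, 2, 6, 9] / [3, 4, 8] / [7];  Q = [1, 3, 5, 8] / [2, 4, 7] / [6]
  Insert 5 (step 9): P = [1, 2, 5, 9] / [3, 4, 6] / [7, 8];  Q = [1, 3, 5, 8] / [2, 4, 7] / [6, 9]
Final shape: (4, 3, 2).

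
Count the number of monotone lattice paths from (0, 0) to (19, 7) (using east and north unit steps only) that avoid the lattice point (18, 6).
Number of paths = 388608

Total paths from (0, 0) to (19, 7): C(26, 19) = 657800. Paths through (18, 6): (paths (0, 0) → (18, 6)) × (paths (18, 6) → (19, 7)) = C(24, 18) · C(2, 1) = 134596 · 2 = 269192. Avoidance count = 657800 − 269192 = 388608.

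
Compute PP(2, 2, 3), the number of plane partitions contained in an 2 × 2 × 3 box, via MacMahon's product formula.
PP(2, 2, 3) = 50

Evaluate the triple product over i = 1..2, j = 1..2, k = 1..3. The factors are (2/1) · (3/2) · (4/3) · (3/2) · (4/3) · (5/4) · (3/2) · (4/3) · … (12 factors total). The numerators and denominators telescope so the product is an integer; carrying out the multiplication exactly gives PP(2, 2, 3) = 50.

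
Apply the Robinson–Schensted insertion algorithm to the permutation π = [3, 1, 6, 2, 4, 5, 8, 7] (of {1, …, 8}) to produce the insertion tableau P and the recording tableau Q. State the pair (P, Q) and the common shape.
P = [1, 2, 4, 5, 7] / [3, 6, 8];  Q = [1, 3, 5, 6, 7] / [2, 4, 8];  common shape = (5, 3)

Row-insert the values π_1, π_2, … into P one at a time, bumping the leftmost entry strictly greater than the inserted value down to the next row. The recording tableau Q records, in position (i, j), the step at which that cell was added to P.
  Insert 3 (step 1): P = [3];  Q = [1]
  Insert 1 (step 2): P = [1] / [3];  Q = [1] / [2]
  Insert 6 (step 3): P = [1, 6] / [3];  Q = [1, 3] / [2]
  Insert 2 (step 4): P = [1, 2] / [3, 6];  Q = [1, 3] / [2, 4]
  Insert 4 (step 5): P = [1, 2, 4] / [3, 6];  Q = [1, 3, 5] / [2, 4]
  Insert 5 (step 6): P = [1, 2, 4, 5] / [3, 6];  Q = [1, 3, 5, 6] / [2, 4]
  Insert 8 (step 7): P = [1, 2, 4, 5, 8] / [3, 6];  Q = [1, 3, 5, 6, 7] / [2, 4]
  Insert 7 (step 8): P = [1, 2, 4, 5, 7] / [3, 6, 8];  Q = [1, 3, 5, 6, 7] / [2, 4, 8]
Final shape: (5, 3).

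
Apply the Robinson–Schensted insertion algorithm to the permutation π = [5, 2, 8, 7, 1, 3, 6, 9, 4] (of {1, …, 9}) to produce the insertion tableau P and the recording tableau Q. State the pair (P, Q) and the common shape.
P = [1, 3, 4, 9] / [2, 6] / [5, 7] / [8];  Q = [1, 3, 7, 8] / [2, 4] / [5, 6] / [9];  common shape = (4, 2, 2, 1)

Row-insert the values π_1, π_2, … into P one at a time, bumping the leftmost entry strictly greater than the inserted value down to the next row. The recording tableau Q records, in position (i, j), the step at which that cell was added to P.
  Insert 5 (step 1): P = [5];  Q = [1]
  Insert 2 (step 2): P = [2] / [5];  Q = [1] / [2]
  Insert 8 (step 3): P = [2, 8] / [5];  Q = [1, 3] / [2]
  Insert 7 (step 4): P = [2, 7] / [5, 8];  Q = [1, 3] / [2, 4]
  Insert 1 (step 5): P = [1, 7] / [2, 8] / [5];  Q = [1, 3] / [2, 4] / [5]
  Insert 3 (step 6): P = [1, 3] / [2, 7] / [5, 8];  Q = [1, 3] / [2, 4] / [5, 6]
  Insert 6 (step 7): P = [1, 3, 6] / [2, 7] / [5, 8];  Q = [1, 3, 7] / [2, 4] / [5, 6]
  Insert 9 (step 8): P = [1, 3, 6, 9] / [2, 7] / [5, 8];  Q = [1, 3, 7, 8] / [2, 4] / [5, 6]
  Insert 4 (step 9): P = [1, 3, 4, 9] / [2, 6] / [5, 7] / [8];  Q = [1, 3, 7, 8] / [2, 4] / [5, 6] / [9]
Final shape: (4, 2, 2, 1).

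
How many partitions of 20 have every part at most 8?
p(20, parts ≤ 8) = 434

Use the recurrence p(n, m) = p(n, m−1) + p(n−m, m): either the largest part is < m (count p(n, m−1)) or the largest part is exactly m (remove one copy of m, count p(n−m, m)). With p(0, ·) = 1 this gives p(20, parts ≤ 8) = 434. (By conjugating Young diagrams, this also counts partitions of 20 into at most 8 parts.)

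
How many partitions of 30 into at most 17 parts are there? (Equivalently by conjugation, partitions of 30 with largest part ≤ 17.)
p(30, parts ≤ 17) = 5332

Use the recurrence p(n, m) = p(n, m−1) + p(n−m, m): either the largest part is < m (count p(n, m−1)) or the largest part is exactly m (remove one copy of m, count p(n−m, m)). With p(0, ·) = 1 this gives p(30, parts ≤ 17) = 5332. (By conjugating Young diagrams, this also counts partitions of 30 into at most 17 parts.)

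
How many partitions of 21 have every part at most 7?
p(21, parts ≤ 7) = 436

Use the recurrence p(n, m) = p(n, m−1) + p(n−m, m): either the largest part is < m (count p(n, m−1)) or the largest part is exactly m (remove one copy of m, count p(n−m, m)). With p(0, ·) = 1 this gives p(21, parts ≤ 7) = 436. (By conjugating Young diagrams, this also counts partitions of 21 into at most 7 parts.)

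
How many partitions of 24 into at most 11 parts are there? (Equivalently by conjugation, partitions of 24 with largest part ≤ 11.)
p(24, parts ≤ 11) = 1303

Use the recurrence p(n, m) = p(n, m−1) + p(n−m, m): either the largest part is < m (count p(n, m−1)) or the largest part is exactly m (remove one copy of m, count p(n−m, m)). With p(0, ·) = 1 this gives p(24, parts ≤ 11) = 1303. (By conjugating Young diagrams, this also counts partitions of 24 into at most 11 parts.)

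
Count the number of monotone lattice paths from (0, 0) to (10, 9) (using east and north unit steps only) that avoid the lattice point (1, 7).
Number of paths = 91938

Total paths from (0, 0) to (10, 9): C(19, 10) = 92378. Paths through (1, 7): (paths (0, 0) → (1, 7)) × (paths (1, 7) → (10, 9)) = C(8, 1) · C(11, 9) = 8 · 55 = 440. Avoidance count = 92378 − 440 = 91938.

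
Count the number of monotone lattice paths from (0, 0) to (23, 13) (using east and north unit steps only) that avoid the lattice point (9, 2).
Number of paths = 2065632600

Total paths from (0, 0) to (23, 13): C(36, 23) = 2310789600. Paths through (9, 2): (paths (0, 0) → (9, 2)) × (paths (9, 2) → (23, 13)) = C(11, 9) · C(25, 14) = 55 · 4457400 = 245157000. Avoidance count = 2310789600 − 245157000 = 2065632600.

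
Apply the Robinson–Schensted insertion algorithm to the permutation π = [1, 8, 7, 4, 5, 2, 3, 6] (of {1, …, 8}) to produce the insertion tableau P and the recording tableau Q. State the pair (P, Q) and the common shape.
P = [1, 2, 3, 6] / [4, 5] / [7] / [8];  Q = [1, 2, 5, 8] / [3, 7] / [4] / [6];  common shape = (4, 2, 1, 1)

Row-insert the values π_1, π_2, … into P one at a time, bumping the leftmost entry strictly greater than the inserted value down to the next row. The recording tableau Q records, in position (i, j), the step at which that cell was added to P.
  Insert 1 (step 1): P = [1];  Q = [1]
  Insert 8 (step 2): P = [1, 8];  Q = [1, 2]
  Insert 7 (step 3): P = [1, 7] / [8];  Q = [1, 2] / [3]
  Insert 4 (step 4): P = [1, 4] / [7] / [8];  Q = [1, 2] / [3] / [4]
  Insert 5 (step 5): P = [1, 4, 5] / [7] / [8];  Q = [1, 2, 5] / [3] / [4]
  Insert 2 (step 6): P = [1, 2, 5] / [4] / [7] / [8];  Q = [1, 2, 5] / [3] / [4] / [6]
  Insert 3 (step 7): P = [1, 2, 3] / [4, 5] / [7] / [8];  Q = [1, 2, 5] / [3, 7] / [4] / [6]
  Insert 6 (step 8): P = [1, 2, 3, 6] / [4, 5] / [7] / [8];  Q = [1, 2, 5, 8] / [3, 7] / [4] / [6]
Final shape: (4, 2, 1, 1).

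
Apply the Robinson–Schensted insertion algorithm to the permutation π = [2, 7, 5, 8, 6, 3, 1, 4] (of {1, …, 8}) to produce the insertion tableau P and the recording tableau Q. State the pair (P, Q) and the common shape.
P = [1, 3, 4] / [2, 6] / [5, 8] / [7];  Q = [1, 2, 4] / [3, 5] / [6, 8] / [7];  common shape = (3, 2, 2, 1)

Row-insert the values π_1, π_2, … into P one at a time, bumping the leftmost entry strictly greater than the inserted value down to the next row. The recording tableau Q records, in position (i, j), the step at which that cell was added to P.
  Insert 2 (step 1): P = [2];  Q = [1]
  Insert 7 (step 2): P = [2, 7];  Q = [1, 2]
  Insert 5 (step 3): P = [2, 5] / [7];  Q = [1, 2] / [3]
  Insert 8 (step 4): P = [2, 5, 8] / [7];  Q = [1, 2, 4] / [3]
  Insert 6 (step 5): P = [2, 5, 6] / [7, 8];  Q = [1, 2, 4] / [3, 5]
  Insert 3 (step 6): P = [2, 3, 6] / [5, 8] / [7];  Q = [1, 2, 4] / [3, 5] / [6]
  Insert 1 (step 7): P = [1, 3, 6] / [2, 8] / [5] / [7];  Q = [1, 2, 4] / [3, 5] / [6] / [7]
  Insert 4 (step 8): P = [1, 3, 4] / [2, 6] / [5, 8] / [7];  Q = [1, 2, 4] / [3, 5] / [6, 8] / [7]
Final shape: (3, 2, 2, 1).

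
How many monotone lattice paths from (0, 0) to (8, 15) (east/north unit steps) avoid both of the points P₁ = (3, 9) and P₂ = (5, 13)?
Number of paths = 335994

Inclusion–exclusion. Total paths: C(23, 8) = 490314. Through P₁: C(12, 3)·C(11, 5) = 101640. Through P₂: C(18, 5)·C(5, 3) = 85680. Since P₁ is strictly southwest of P₂, a monotone path through both must visit P₁ then P₂; paths through both = C(12, 3)·C(6, 2)·C(5, 3) = 33000. Avoid both = 490314 − 101640 − 85680 + 33000 = 335994.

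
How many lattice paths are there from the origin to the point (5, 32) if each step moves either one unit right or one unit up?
Number of paths = 435897

A monotone lattice path from (0, 0) to (5, 32) consists of 5 east steps and 32 north steps in some order, so it is determined by which 5 of the 37 steps are east. The count is C(37, 5) = 435897.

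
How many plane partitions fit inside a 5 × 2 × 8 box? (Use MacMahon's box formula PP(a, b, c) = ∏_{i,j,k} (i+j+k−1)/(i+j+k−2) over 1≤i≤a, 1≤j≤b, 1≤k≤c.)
PP(5, 2, 8) = 429429

Evaluate the triple product over i = 1..5, j = 1..2, k = 1..8. The factors are (2/1) · (3/2) · (4/3) · (5/4) · (6/5) · (7/6) · (8/7) · (9/8) · … (80 factors total). The numerators and denominators telescope so the product is an integer; carrying out the multiplication exactly gives PP(5, 2, 8) = 429429.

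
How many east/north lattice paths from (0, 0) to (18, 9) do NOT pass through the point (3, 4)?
Number of paths = 4144185

Total paths from (0, 0) to (18, 9): C(27, 18) = 4686825. Paths through (3, 4): (paths (0, 0) → (3, 4)) × (paths (3, 4) → (18, 9)) = C(7, 3) · C(20, 15) = 35 · 15504 = 542640. Avoidance count = 4686825 − 542640 = 4144185.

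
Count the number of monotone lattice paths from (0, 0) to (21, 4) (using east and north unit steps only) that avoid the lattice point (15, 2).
Number of paths = 8842

Total paths from (0, 0) to (21, 4): C(25, 21) = 12650. Paths through (15, 2): (paths (0, 0) → (15, 2)) × (paths (15, 2) → (21, 4)) = C(17, 15) · C(8, 6) = 136 · 28 = 3808. Avoidance count = 12650 − 3808 = 8842.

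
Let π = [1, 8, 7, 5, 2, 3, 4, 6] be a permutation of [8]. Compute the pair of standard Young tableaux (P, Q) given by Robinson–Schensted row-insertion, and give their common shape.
P = [1, 2, 3, 4, 6] / [5] / [7] / [8];  Q = [1, 2, 6, 7, 8] / [3] / [4] / [5];  common shape = (5, 1, 1, 1)

Row-insert the values π_1, π_2, … into P one at a time, bumping the leftmost entry strictly greater than the inserted value down to the next row. The recording tableau Q records, in position (i, j), the step at which that cell was added to P.
  Insert 1 (step 1): P = [1];  Q = [1]
  Insert 8 (step 2): P = [1, 8];  Q = [1, 2]
  Insert 7 (step 3): P = [1, 7] / [8];  Q = [1, 2] / [3]
  Insert 5 (step 4): P = [1, 5] / [7] / [8];  Q = [1, 2] / [3] / [4]
  Insert 2 (step 5): P = [1, 2] / [5] / [7] / [8];  Q = [1, 2] / [3] / [4] / [5]
  Insert 3 (step 6): P = [1, 2, 3] / [5] / [7] / [8];  Q = [1, 2, 6] / [3] / [4] / [5]
  Insert 4 (step 7): P = [1, 2, 3, 4] / [5] / [7] / [8];  Q = [1, 2, 6, 7] / [3] / [4] / [5]
  Insert 6 (step 8): P = [1, 2, 3, 4, 6] / [5] / [7] / [8];  Q = [1, 2, 6, 7, 8] / [3] / [4] / [5]
Final shape: (5, 1, 1, 1).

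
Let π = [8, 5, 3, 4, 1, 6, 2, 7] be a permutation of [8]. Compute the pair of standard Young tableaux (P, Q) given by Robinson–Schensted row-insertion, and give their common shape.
P = [1, 2, 6, 7] / [3, 4] / [5] / [8];  Q = [1, 4, 6, 8] / [2, 7] / [3] / [5];  common shape = (4, 2, 1, 1)

Row-insert the values π_1, π_2, … into P one at a time, bumping the leftmost entry strictly greater than the inserted value down to the next row. The recording tableau Q records, in position (i, j), the step at which that cell was added to P.
  Insert 8 (step 1): P = [8];  Q = [1]
  Insert 5 (step 2): P = [5] / [8];  Q = [1] / [2]
  Insert 3 (step 3): P = [3] / [5] / [8];  Q = [1] / [2] / [3]
  Insert 4 (step 4): P = [3, 4] / [5] / [8];  Q = [1, 4] / [2] / [3]
  Insert 1 (step 5): P = [1, 4] / [3] / [5] / [8];  Q = [1, 4] / [2] / [3] / [5]
  Insert 6 (step 6): P = [1, 4, 6] / [3] / [5] / [8];  Q = [1, 4, 6] / [2] / [3] / [5]
  Insert 2 (step 7): P = [1, 2, 6] / [3, 4] / [5] / [8];  Q = [1, 4, 6] / [2, 7] / [3] / [5]
  Insert 7 (step 8): P = [1, 2, 6, 7] / [3, 4] / [5] / [8];  Q = [1, 4, 6, 8] / [2, 7] / [3] / [5]
Final shape: (4, 2, 1, 1).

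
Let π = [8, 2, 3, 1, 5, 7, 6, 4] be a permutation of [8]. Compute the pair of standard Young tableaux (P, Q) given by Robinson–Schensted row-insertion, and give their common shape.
P = [1, 3, 4, 6] / [2, 5] / [7] / [8];  Q = [1, 3, 5, 6] / [2, 7] / [4] / [8];  common shape = (4, 2, 1, 1)

Row-insert the values π_1, π_2, … into P one at a time, bumping the leftmost entry strictly greater than the inserted value down to the next row. The recording tableau Q records, in position (i, j), the step at which that cell was added to P.
  Insert 8 (step 1): P = [8];  Q = [1]
  Insert 2 (step 2): P = [2] / [8];  Q = [1] / [2]
  Insert 3 (step 3): P = [2, 3] / [8];  Q = [1, 3] / [2]
  Insert 1 (step 4): P = [1, 3] / [2] / [8];  Q = [1, 3] / [2] / [4]
  Insert 5 (step 5): P = [1, 3, 5] / [2] / [8];  Q = [1, 3, 5] / [2] / [4]
  Insert 7 (step 6): P = [1, 3, 5, 7] / [2] / [8];  Q = [1, 3, 5, 6] / [2] / [4]
  Insert 6 (step 7): P = [1, 3, 5, 6] / [2, 7] / [8];  Q = [1, 3, 5, 6] / [2, 7] / [4]
  Insert 4 (step 8): P = [1, 3, 4, 6] / [2, 5] / [7] / [8];  Q = [1, 3, 5, 6] / [2, 7] / [4] / [8]
Final shape: (4, 2, 1, 1).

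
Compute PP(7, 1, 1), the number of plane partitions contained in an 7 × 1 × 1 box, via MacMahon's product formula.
PP(7, 1, 1) = 8

Evaluate the triple product over i = 1..7, j = 1..1, k = 1..1. The factors are (2/1) · (3/2) · (4/3) · (5/4) · (6/5) · (7/6) · (8/7). The numerators and denominators telescope so the product is an integer; carrying out the multiplication exactly gives PP(7, 1, 1) = 8.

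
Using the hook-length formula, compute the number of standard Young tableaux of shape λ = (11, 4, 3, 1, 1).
# SYT of shape (11, 4, 3, 1, 1) = 16124160

Hook-length formula: f^λ = n! / Π hook(c), product over all cells c of the Young diagram. For λ = (11, 4, 3, 1, 1), n = 20 boxes. Hook lengths by row (left-to-right, top-to-bottom): [15, 12, 11, 9, 7, 6, 5, 4, 3, 2, 1]; [7, 4, 3, 1]; [5, 2, 1]; [2]; [1]. Product of hooks = 150885504000. So f^λ = 20! / 150885504000 = 2432902008176640000 / 150885504000 = 16124160.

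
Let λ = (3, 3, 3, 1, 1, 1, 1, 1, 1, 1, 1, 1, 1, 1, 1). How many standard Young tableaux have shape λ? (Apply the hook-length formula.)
# SYT of shape (3, 3, 3, 1, 1, 1, 1, 1, 1, 1, 1, 1, 1, 1, 1) = 181545

Hook-length formula: f^λ = n! / Π hook(c), product over all cells c of the Young diagram. For λ = (3, 3, 3, 1, 1, 1, 1, 1, 1, 1, 1, 1, 1, 1, 1), n = 21 boxes. Hook lengths by row (left-to-right, top-to-bottom): [17, 4, 3]; [16, 3, 2]; [15, 2, 1]; [12]; [11]; [10]; [9]; [8]; [7]; [6]; [5]; [4]; [3]; [2]; [1]. Product of hooks = 281423020032000. So f^λ = 21! / 281423020032000 = 51090942171709440000 / 281423020032000 = 181545.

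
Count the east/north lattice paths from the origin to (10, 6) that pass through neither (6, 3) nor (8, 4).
Number of paths = 3610

Inclusion–exclusion. Total paths: C(16, 10) = 8008. Through P₁: C(9, 6)·C(7, 4) = 2940. Through P₂: C(12, 8)·C(4, 2) = 2970. Since P₁ is strictly southwest of P₂, a monotone path through both must visit P₁ then P₂; paths through both = C(9, 6)·C(3, 2)·C(4, 2) = 1512. Avoid both = 8008 − 2940 − 2970 + 1512 = 3610.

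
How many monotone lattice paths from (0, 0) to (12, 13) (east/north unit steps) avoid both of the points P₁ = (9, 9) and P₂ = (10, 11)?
Number of paths = 2257464

Inclusion–exclusion. Total paths: C(25, 12) = 5200300. Through P₁: C(18, 9)·C(7, 3) = 1701700. Through P₂: C(21, 10)·C(4, 2) = 2116296. Since P₁ is strictly southwest of P₂, a monotone path through both must visit P₁ then P₂; paths through both = C(18, 9)·C(3, 1)·C(4, 2) = 875160. Avoid both = 5200300 − 1701700 − 2116296 + 875160 = 2257464.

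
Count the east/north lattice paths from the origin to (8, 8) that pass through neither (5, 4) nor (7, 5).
Number of paths = 6804

Inclusion–exclusion. Total paths: C(16, 8) = 12870. Through P₁: C(9, 5)·C(7, 3) = 4410. Through P₂: C(12, 7)·C(4, 1) = 3168. Since P₁ is strictly southwest of P₂, a monotone path through both must visit P₁ then P₂; paths through both = C(9, 5)·C(3, 2)·C(4, 1) = 1512. Avoid both = 12870 − 4410 − 3168 + 1512 = 6804.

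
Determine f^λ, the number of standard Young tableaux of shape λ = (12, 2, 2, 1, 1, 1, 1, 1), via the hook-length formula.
# SYT of shape (12, 2, 2, 1, 1, 1, 1, 1) = 4241160

Hook-length formula: f^λ = n! / Π hook(c), product over all cells c of the Young diagram. For λ = (12, 2, 2, 1, 1, 1, 1, 1), n = 21 boxes. Hook lengths by row (left-to-right, top-to-bottom): [19, 13, 10, 9, 8, 7, 6, 5, 4, 3, 2, 1]; [8, 2]; [7, 1]; [5]; [4]; [3]; [2]; [1]. Product of hooks = 12046454784000. So f^λ = 21! / 12046454784000 = 51090942171709440000 / 12046454784000 = 4241160.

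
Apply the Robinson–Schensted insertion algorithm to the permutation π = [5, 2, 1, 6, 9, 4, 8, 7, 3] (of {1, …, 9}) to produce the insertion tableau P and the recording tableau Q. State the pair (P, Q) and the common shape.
P = [1, 3, 7] / [2, 4, 8] / [5, 6] / [9];  Q = [1, 4, 5] / [2, 6, 7] / [3, 8] / [9];  common shape = (3, 3, 2, 1)

Row-insert the values π_1, π_2, … into P one at a time, bumping the leftmost entry strictly greater than the inserted value down to the next row. The recording tableau Q records, in position (i, j), the step at which that cell was added to P.
  Insert 5 (step 1): P = [5];  Q = [1]
  Insert 2 (step 2): P = [2] / [5];  Q = [1] / [2]
  Insert 1 (step 3): P = [1] / [2] / [5];  Q = [1] / [2] / [3]
  Insert 6 (step 4): P = [1, 6] / [2] / [5];  Q = [1, 4] / [2] / [3]
  Insert 9 (step 5): P = [1, 6, 9] / [2] / [5];  Q = [1, 4, 5] / [2] / [3]
  Insert 4 (step 6): P = [1, 4, 9] / [2, 6] / [5];  Q = [1, 4, 5] / [2, 6] / [3]
  Insert 8 (step 7): P = [1, 4, 8] / [2, 6, 9] / [5];  Q = [1, 4, 5] / [2, 6, 7] / [3]
  Insert 7 (step 8): P = [1, 4, 7] / [2, 6, 8] / [5, 9];  Q = [1, 4, 5] / [2, 6, 7] / [3, 8]
  Insert 3 (step 9): P = [1, 3, 7] / [2, 4, 8] / [5, 6] / [9];  Q = [1, 4, 5] / [2, 6, 7] / [3, 8] / [9]
Final shape: (3, 3, 2, 1).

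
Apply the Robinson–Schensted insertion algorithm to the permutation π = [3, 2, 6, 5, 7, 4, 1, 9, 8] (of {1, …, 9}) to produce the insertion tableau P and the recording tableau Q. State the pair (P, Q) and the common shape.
P = [1, 4, 7, 8] / [2, 5, 9] / [3] / [6];  Q = [1, 3, 5, 8] / [2, 4, 9] / [6] / [7];  common shape = (4, 3, 1, 1)

Row-insert the values π_1, π_2, … into P one at a time, bumping the leftmost entry strictly greater than the inserted value down to the next row. The recording tableau Q records, in position (i, j), the step at which that cell was added to P.
  Insert 3 (step 1): P = [3];  Q = [1]
  Insert 2 (step 2): P = [2] / [3];  Q = [1] / [2]
  Insert 6 (step 3): P = [2, 6] / [3];  Q = [1, 3] / [2]
  Insert 5 (step 4): P = [2, 5] / [3, 6];  Q = [1, 3] / [2, 4]
  Insert 7 (step 5): P = [2, 5, 7] / [3, 6];  Q = [1, 3, 5] / [2, 4]
  Insert 4 (step 6): P = [2, 4, 7] / [3, 5] / [6];  Q = [1, 3, 5] / [2, 4] / [6]
  Insert 1 (step 7): P = [1, 4, 7] / [2, 5] / [3] / [6];  Q = [1, 3, 5] / [2, 4] / [6] / [7]
  Insert 9 (step 8): P = [1, 4, 7, 9] / [2, 5] / [3] / [6];  Q = [1, 3, 5, 8] / [2, 4] / [6] / [7]
  Insert 8 (step 9): P = [1, 4, 7, 8] / [2, 5, 9] / [3] / [6];  Q = [1, 3, 5, 8] / [2, 4, 9] / [6] / [7]
Final shape: (4, 3, 1, 1).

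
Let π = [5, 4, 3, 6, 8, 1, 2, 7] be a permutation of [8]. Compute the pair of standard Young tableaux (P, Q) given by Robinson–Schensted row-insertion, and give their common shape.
P = [1, 2, 7] / [3, 6, 8] / [4] / [5];  Q = [1, 4, 5] / [2, 7, 8] / [3] / [6];  common shape = (3, 3, 1, 1)

Row-insert the values π_1, π_2, … into P one at a time, bumping the leftmost entry strictly greater than the inserted value down to the next row. The recording tableau Q records, in position (i, j), the step at which that cell was added to P.
  Insert 5 (step 1): P = [5];  Q = [1]
  Insert 4 (step 2): P = [4] / [5];  Q = [1] / [2]
  Insert 3 (step 3): P = [3] / [4] / [5];  Q = [1] / [2] / [3]
  Insert 6 (step 4): P = [3, 6] / [4] / [5];  Q = [1, 4] / [2] / [3]
  Insert 8 (step 5): P = [3, 6, 8] / [4] / [5];  Q = [1, 4, 5] / [2] / [3]
  Insert 1 (step 6): P = [1, 6, 8] / [3] / [4] / [5];  Q = [1, 4, 5] / [2] / [3] / [6]
  Insert 2 (step 7): P = [1, 2, 8] / [3, 6] / [4] / [5];  Q = [1, 4, 5] / [2, 7] / [3] / [6]
  Insert 7 (step 8): P = [1, 2, 7] / [3, 6, 8] / [4] / [5];  Q = [1, 4, 5] / [2, 7, 8] / [3] / [6]
Final shape: (3, 3, 1, 1).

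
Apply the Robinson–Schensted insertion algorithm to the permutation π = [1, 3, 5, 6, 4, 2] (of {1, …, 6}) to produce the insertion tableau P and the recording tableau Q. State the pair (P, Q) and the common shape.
P = [1, 2, 4, 6] / [3] / [5];  Q = [1, 2, 3, 4] / [5] / [6];  common shape = (4, 1, 1)

Row-insert the values π_1, π_2, … into P one at a time, bumping the leftmost entry strictly greater than the inserted value down to the next row. The recording tableau Q records, in position (i, j), the step at which that cell was added to P.
  Insert 1 (step 1): P = [1];  Q = [1]
  Insert 3 (step 2): P = [1, 3];  Q = [1, 2]
  Insert 5 (step 3): P = [1, 3, 5];  Q = [1, 2, 3]
  Insert 6 (step 4): P = [1, 3, 5, 6];  Q = [1, 2, 3, 4]
  Insert 4 (step 5): P = [1, 3, 4, 6] / [5];  Q = [1, 2, 3, 4] / [5]
  Insert 2 (step 6): P = [1, 2, 4, 6] / [3] / [5];  Q = [1, 2, 3, 4] / [5] / [6]
Final shape: (4, 1, 1).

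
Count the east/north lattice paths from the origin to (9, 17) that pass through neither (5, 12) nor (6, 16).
Number of paths = 2170170

Inclusion–exclusion. Total paths: C(26, 9) = 3124550. Through P₁: C(17, 5)·C(9, 4) = 779688. Through P₂: C(22, 6)·C(4, 3) = 298452. Since P₁ is strictly southwest of P₂, a monotone path through both must visit P₁ then P₂; paths through both = C(17, 5)·C(5, 1)·C(4, 3) = 123760. Avoid both = 3124550 − 779688 − 298452 + 123760 = 2170170.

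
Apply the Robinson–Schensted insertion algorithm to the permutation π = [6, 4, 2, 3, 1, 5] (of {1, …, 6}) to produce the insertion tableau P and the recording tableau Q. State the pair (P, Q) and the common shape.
P = [1, 3, 5] / [2] / [4] / [6];  Q = [1, 4, 6] / [2] / [3] / [5];  common shape = (3, 1, 1, 1)

Row-insert the values π_1, π_2, … into P one at a time, bumping the leftmost entry strictly greater than the inserted value down to the next row. The recording tableau Q records, in position (i, j), the step at which that cell was added to P.
  Insert 6 (step 1): P = [6];  Q = [1]
  Insert 4 (step 2): P = [4] / [6];  Q = [1] / [2]
  Insert 2 (step 3): P = [2] / [4] / [6];  Q = [1] / [2] / [3]
  Insert 3 (step 4): P = [2, 3] / [4] / [6];  Q = [1, 4] / [2] / [3]
  Insert 1 (step 5): P = [1, 3] / [2] / [4] / [6];  Q = [1, 4] / [2] / [3] / [5]
  Insert 5 (step 6): P = [1, 3, 5] / [2] / [4] / [6];  Q = [1, 4, 6] / [2] / [3] / [5]
Final shape: (3, 1, 1, 1).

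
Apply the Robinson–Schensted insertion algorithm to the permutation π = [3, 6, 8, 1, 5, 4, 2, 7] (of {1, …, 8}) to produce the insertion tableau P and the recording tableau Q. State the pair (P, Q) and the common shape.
P = [1, 2, 7] / [3, 4, 8] / [5] / [6];  Q = [1, 2, 3] / [4, 5, 8] / [6] / [7];  common shape = (3, 3, 1, 1)

Row-insert the values π_1, π_2, … into P one at a time, bumping the leftmost entry strictly greater than the inserted value down to the next row. The recording tableau Q records, in position (i, j), the step at which that cell was added to P.
  Insert 3 (step 1): P = [3];  Q = [1]
  Insert 6 (step 2): P = [3, 6];  Q = [1, 2]
  Insert 8 (step 3): P = [3, 6, 8];  Q = [1, 2, 3]
  Insert 1 (step 4): P = [1, 6, 8] / [3];  Q = [1, 2, 3] / [4]
  Insert 5 (step 5): P = [1, 5, 8] / [3, 6];  Q = [1, 2, 3] / [4, 5]
  Insert 4 (step 6): P = [1, 4, 8] / [3, 5] / [6];  Q = [1, 2, 3] / [4, 5] / [6]
  Insert 2 (step 7): P = [1, 2, 8] / [3, 4] / [5] / [6];  Q = [1, 2, 3] / [4, 5] / [6] / [7]
  Insert 7 (step 8): P = [1, 2, 7] / [3, 4, 8] / [5] / [6];  Q = [1, 2, 3] / [4, 5, 8] / [6] / [7]
Final shape: (3, 3, 1, 1).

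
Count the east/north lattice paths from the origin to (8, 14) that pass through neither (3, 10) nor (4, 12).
Number of paths = 269304

Inclusion–exclusion. Total paths: C(22, 8) = 319770. Through P₁: C(13, 3)·C(9, 5) = 36036. Through P₂: C(16, 4)·C(6, 4) = 27300. Since P₁ is strictly southwest of P₂, a monotone path through both must visit P₁ then P₂; paths through both = C(13, 3)·C(3, 1)·C(6, 4) = 12870. Avoid both = 319770 − 36036 − 27300 + 12870 = 269304.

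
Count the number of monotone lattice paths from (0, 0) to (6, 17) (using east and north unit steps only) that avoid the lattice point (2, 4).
Number of paths = 65247

Total paths from (0, 0) to (6, 17): C(23, 6) = 100947. Paths through (2, 4): (paths (0, 0) → (2, 4)) × (paths (2, 4) → (6, 17)) = C(6, 2) · C(17, 4) = 15 · 2380 = 35700. Avoidance count = 100947 − 35700 = 65247.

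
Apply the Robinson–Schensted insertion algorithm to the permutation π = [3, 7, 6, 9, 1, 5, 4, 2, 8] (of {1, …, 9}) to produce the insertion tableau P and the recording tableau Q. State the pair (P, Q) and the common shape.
P = [1, 2, 8] / [3, 4, 9] / [5] / [6] / [7];  Q = [1, 2, 4] / [3, 6, 9] / [5] / [7] / [8];  common shape = (3, 3, 1, 1, 1)

Row-insert the values π_1, π_2, … into P one at a time, bumping the leftmost entry strictly greater than the inserted value down to the next row. The recording tableau Q records, in position (i, j), the step at which that cell was added to P.
  Insert 3 (step 1): P = [3];  Q = [1]
  Insert 7 (step 2): P = [3, 7];  Q = [1, 2]
  Insert 6 (step 3): P = [3, 6] / [7];  Q = [1, 2] / [3]
  Insert 9 (step 4): P = [3, 6, 9] / [7];  Q = [1, 2, 4] / [3]
  Insert 1 (step 5): P = [1, 6, 9] / [3] / [7];  Q = [1, 2, 4] / [3] / [5]
  Insert 5 (step 6): P = [1, 5, 9] / [3, 6] / [7];  Q = [1, 2, 4] / [3, 6] / [5]
  Insert 4 (step 7): P = [1, 4, 9] / [3, 5] / [6] / [7];  Q = [1, 2, 4] / [3, 6] / [5] / [7]
  Insert 2 (step 8): P = [1, 2, 9] / [3, 4] / [5] / [6] / [7];  Q = [1, 2, 4] / [3, 6] / [5] / [7] / [8]
  Insert 8 (step 9): P = [1, 2, 8] / [3, 4, 9] / [5] / [6] / [7];  Q = [1, 2, 4] / [3, 6, 9] / [5] / [7] / [8]
Final shape: (3, 3, 1, 1, 1).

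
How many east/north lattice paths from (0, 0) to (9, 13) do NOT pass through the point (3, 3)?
Number of paths = 337260

Total paths from (0, 0) to (9, 13): C(22, 9) = 497420. Paths through (3, 3): (paths (0, 0) → (3, 3)) × (paths (3, 3) → (9, 13)) = C(6, 3) · C(16, 6) = 20 · 8008 = 160160. Avoidance count = 497420 − 160160 = 337260.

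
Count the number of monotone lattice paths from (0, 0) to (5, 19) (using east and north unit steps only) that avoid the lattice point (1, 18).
Number of paths = 42409

Total paths from (0, 0) to (5, 19): C(24, 5) = 42504. Paths through (1, 18): (paths (0, 0) → (1, 18)) × (paths (1, 18) → (5, 19)) = C(19, 1) · C(5, 4) = 19 · 5 = 95. Avoidance count = 42504 − 95 = 42409.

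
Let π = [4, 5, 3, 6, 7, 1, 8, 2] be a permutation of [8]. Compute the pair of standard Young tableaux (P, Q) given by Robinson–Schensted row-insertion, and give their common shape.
P = [1, 2, 6, 7, 8] / [3, 5] / [4];  Q = [1, 2, 4, 5, 7] / [3, 8] / [6];  common shape = (5, 2, 1)

Row-insert the values π_1, π_2, … into P one at a time, bumping the leftmost entry strictly greater than the inserted value down to the next row. The recording tableau Q records, in position (i, j), the step at which that cell was added to P.
  Insert 4 (step 1): P = [4];  Q = [1]
  Insert 5 (step 2): P = [4, 5];  Q = [1, 2]
  Insert 3 (step 3): P = [3, 5] / [4];  Q = [1, 2] / [3]
  Insert 6 (step 4): P = [3, 5, 6] / [4];  Q = [1, 2, 4] / [3]
  Insert 7 (step 5): P = [3, 5, 6, 7] / [4];  Q = [1, 2, 4, 5] / [3]
  Insert 1 (step 6): P = [1, 5, 6, 7] / [3] / [4];  Q = [1, 2, 4, 5] / [3] / [6]
  Insert 8 (step 7): P = [1, 5, 6, 7, 8] / [3] / [4];  Q = [1, 2, 4, 5, 7] / [3] / [6]
  Insert 2 (step 8): P = [1, 2, 6, 7, 8] / [3, 5] / [4];  Q = [1, 2, 4, 5, 7] / [3, 8] / [6]
Final shape: (5, 2, 1).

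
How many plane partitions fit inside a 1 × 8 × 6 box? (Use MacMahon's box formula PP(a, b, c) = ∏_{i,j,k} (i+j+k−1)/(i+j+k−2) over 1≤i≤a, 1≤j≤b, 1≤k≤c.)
PP(1, 8, 6) = 3003

Evaluate the triple product over i = 1..1, j = 1..8, k = 1..6. The factors are (2/1) · (3/2) · (4/3) · (5/4) · (6/5) · (7/6) · (3/2) · (4/3) · … (48 factors total). The numerators and denominators telescope so the product is an integer; carrying out the multiplication exactly gives PP(1, 8, 6) = 3003.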